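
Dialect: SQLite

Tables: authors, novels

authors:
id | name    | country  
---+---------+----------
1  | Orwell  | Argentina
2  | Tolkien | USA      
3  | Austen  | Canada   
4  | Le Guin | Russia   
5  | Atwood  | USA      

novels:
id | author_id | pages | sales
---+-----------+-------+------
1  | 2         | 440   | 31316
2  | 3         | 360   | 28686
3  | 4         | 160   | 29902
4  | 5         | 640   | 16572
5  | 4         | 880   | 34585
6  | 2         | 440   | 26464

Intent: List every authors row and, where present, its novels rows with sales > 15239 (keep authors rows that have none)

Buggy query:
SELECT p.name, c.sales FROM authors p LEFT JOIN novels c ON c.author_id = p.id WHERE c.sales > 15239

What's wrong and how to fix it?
Bug: A WHERE condition on the right-hand table after LEFT JOIN drops unmatched parents

Fix: Put 'c.sales > 15239' in the JOIN's ON clause instead of WHERE

Corrected query:
SELECT p.name, c.sales FROM authors p LEFT JOIN novels c ON c.author_id = p.id AND c.sales > 15239

Result:
name    | sales
--------+------
Orwell  | NULL 
Tolkien | 26464
Tolkien | 31316
Austen  | 28686
Le Guin | 29902
Le Guin | 34585
Atwood  | 16572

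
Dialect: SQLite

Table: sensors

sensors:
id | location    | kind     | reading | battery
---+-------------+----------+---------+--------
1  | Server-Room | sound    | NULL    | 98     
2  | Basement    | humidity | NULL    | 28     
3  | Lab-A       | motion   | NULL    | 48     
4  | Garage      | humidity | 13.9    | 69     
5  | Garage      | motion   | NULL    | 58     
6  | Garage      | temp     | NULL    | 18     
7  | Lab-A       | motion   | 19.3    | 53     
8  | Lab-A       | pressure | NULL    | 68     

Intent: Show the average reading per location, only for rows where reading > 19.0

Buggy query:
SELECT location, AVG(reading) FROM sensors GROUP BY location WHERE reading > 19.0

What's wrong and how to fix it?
Bug: WHERE cannot follow GROUP BY

Fix: Move the WHERE clause before GROUP BY

Corrected query:
SELECT location, AVG(reading) FROM sensors WHERE reading > 19.0 GROUP BY location

Result:
location | AVG(reading)
---------+-------------
Lab-A    | 19.3        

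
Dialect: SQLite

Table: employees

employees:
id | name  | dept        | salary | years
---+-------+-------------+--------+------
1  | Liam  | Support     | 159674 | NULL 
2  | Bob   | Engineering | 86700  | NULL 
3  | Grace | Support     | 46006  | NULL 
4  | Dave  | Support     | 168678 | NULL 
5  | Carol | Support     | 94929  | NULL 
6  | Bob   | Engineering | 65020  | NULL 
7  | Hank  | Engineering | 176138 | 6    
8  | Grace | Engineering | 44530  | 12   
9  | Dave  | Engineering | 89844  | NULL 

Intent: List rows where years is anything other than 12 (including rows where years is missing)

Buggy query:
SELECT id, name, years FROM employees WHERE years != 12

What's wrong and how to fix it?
Bug: 'years != 12' is unknown when years is NULL, so NULL rows are silently excluded

Fix: Handle NULL separately with IS NULL alongside the inequality

Corrected query:
SELECT id, name, years FROM employees WHERE years != 12 OR years IS NULL

Result:
id | name  | years
---+-------+------
1  | Liam  | NULL 
2  | Bob   | NULL 
3  | Grace | NULL 
4  | Dave  | NULL 
5  | Carol | NULL 
6  | Bob   | NULL 
7  | Hank  | 6    
9  | Dave  | NULL 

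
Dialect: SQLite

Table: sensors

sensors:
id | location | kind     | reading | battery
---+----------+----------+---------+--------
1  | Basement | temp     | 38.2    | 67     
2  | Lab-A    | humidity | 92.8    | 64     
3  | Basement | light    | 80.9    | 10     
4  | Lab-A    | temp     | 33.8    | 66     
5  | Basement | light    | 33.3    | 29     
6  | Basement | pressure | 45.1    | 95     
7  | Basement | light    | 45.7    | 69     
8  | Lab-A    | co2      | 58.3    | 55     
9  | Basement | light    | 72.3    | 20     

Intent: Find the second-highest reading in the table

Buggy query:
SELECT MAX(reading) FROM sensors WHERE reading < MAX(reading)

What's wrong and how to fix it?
Bug: MAX(reading) on the right of the comparison is an aggregate-in-WHERE error

Fix: Put the inner MAX in a scalar subquery

Corrected query:
SELECT MAX(reading) FROM sensors WHERE reading < (SELECT MAX(reading) FROM sensors)

Result:
MAX(reading)
------------
80.9        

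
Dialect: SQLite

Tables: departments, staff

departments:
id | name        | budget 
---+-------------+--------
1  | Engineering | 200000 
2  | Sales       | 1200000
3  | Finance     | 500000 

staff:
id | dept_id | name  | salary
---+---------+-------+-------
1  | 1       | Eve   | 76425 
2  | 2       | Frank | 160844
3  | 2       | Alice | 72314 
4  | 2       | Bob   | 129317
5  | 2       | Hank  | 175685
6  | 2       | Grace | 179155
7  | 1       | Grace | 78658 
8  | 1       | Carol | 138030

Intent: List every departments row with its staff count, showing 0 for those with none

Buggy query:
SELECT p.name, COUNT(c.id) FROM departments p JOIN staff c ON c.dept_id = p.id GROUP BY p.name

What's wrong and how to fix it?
Bug: INNER JOIN drops departments rows that have no matching staff rows

Fix: Switch to LEFT JOIN to retain unmatched parent rows

Corrected query:
SELECT p.name, COUNT(c.id) FROM departments p LEFT JOIN staff c ON c.dept_id = p.id GROUP BY p.name

Result:
name        | COUNT(c.id)
------------+------------
Engineering | 3          
Finance     | 0          
Sales       | 5          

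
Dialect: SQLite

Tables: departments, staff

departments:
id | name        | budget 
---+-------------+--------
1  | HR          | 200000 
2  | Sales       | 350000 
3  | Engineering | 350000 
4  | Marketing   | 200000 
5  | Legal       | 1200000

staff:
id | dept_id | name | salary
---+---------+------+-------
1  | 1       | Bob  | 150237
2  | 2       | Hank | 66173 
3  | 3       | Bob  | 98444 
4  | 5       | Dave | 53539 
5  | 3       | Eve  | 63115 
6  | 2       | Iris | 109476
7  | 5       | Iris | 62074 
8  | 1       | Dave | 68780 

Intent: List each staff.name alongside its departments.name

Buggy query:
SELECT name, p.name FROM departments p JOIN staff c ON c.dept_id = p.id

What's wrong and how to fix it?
Bug: Both tables have a 'name' column; the unqualified reference is ambiguous

Fix: Prefix ambiguous columns with the table alias

Corrected query:
SELECT c.name, p.name FROM departments p JOIN staff c ON c.dept_id = p.id

Result:
name | name       
-----+------------
Bob  | HR         
Hank | Sales      
Bob  | Engineering
Dave | Legal      
Eve  | Engineering
Iris | Sales      
Iris | Legal      
Dave | HR         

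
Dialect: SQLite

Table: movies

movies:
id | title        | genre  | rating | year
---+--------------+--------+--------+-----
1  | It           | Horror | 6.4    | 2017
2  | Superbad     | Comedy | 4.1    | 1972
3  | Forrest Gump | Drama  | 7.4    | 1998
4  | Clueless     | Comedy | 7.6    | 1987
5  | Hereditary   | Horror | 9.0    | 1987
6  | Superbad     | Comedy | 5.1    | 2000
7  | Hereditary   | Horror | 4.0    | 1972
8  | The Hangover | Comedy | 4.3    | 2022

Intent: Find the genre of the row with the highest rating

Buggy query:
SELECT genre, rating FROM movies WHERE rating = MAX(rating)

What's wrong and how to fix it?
Bug: MAX(rating) is an aggregate and cannot be used directly in WHERE

Fix: Wrap MAX in a scalar subquery so WHERE compares against a single value

Corrected query:
SELECT genre, rating FROM movies WHERE rating = (SELECT MAX(rating) FROM movies)

Result:
genre  | rating
-------+-------
Horror | 9     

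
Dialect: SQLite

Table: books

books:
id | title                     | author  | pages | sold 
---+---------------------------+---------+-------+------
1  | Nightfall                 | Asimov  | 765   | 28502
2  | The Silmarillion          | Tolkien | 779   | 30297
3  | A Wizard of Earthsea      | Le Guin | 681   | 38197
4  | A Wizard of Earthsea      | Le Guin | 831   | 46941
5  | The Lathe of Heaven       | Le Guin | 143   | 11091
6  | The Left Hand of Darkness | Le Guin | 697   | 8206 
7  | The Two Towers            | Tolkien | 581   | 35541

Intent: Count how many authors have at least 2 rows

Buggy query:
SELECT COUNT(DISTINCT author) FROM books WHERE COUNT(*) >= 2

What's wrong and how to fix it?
Bug: WHERE filters individual rows, not groups, so a group-level COUNT is invalid there

Fix: Group first with HAVING COUNT(*) >= 2, then COUNT the resulting groups

Corrected query:
SELECT COUNT(*) FROM (SELECT author FROM books GROUP BY author HAVING COUNT(*) >= 2)

Result:
COUNT(*)
--------
2       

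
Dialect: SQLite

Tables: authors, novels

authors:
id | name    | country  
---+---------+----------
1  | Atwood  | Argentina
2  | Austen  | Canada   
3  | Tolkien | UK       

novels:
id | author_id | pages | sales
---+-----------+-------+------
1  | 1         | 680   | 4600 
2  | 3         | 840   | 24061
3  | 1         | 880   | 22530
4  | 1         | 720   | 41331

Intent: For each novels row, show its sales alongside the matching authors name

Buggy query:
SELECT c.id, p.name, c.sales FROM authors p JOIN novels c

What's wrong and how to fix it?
Bug: JOIN with no ON clause produces a cartesian product; every novels row pairs with every authors row

Fix: Specify the join condition linking the foreign key to the parent id

Corrected query:
SELECT c.id, p.name, c.sales FROM authors p JOIN novels c ON c.author_id = p.id

Result:
id | name    | sales
---+---------+------
1  | Atwood  | 4600 
2  | Tolkien | 24061
3  | Atwood  | 22530
4  | Atwood  | 41331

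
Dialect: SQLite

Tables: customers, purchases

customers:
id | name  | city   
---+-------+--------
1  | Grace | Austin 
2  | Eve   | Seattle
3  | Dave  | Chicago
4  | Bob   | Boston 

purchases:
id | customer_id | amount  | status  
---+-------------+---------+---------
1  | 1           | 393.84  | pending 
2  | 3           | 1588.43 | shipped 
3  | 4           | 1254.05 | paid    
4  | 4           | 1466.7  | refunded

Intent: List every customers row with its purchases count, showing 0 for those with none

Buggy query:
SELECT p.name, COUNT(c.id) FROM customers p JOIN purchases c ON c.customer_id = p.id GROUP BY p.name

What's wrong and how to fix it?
Bug: INNER JOIN drops customers rows that have no matching purchases rows

Fix: Use LEFT JOIN so parents without children still appear (COUNT(c.id) gives 0)

Corrected query:
SELECT p.name, COUNT(c.id) FROM customers p LEFT JOIN purchases c ON c.customer_id = p.id GROUP BY p.name

Result:
name  | COUNT(c.id)
------+------------
Bob   | 2          
Dave  | 1          
Eve   | 0          
Grace | 1          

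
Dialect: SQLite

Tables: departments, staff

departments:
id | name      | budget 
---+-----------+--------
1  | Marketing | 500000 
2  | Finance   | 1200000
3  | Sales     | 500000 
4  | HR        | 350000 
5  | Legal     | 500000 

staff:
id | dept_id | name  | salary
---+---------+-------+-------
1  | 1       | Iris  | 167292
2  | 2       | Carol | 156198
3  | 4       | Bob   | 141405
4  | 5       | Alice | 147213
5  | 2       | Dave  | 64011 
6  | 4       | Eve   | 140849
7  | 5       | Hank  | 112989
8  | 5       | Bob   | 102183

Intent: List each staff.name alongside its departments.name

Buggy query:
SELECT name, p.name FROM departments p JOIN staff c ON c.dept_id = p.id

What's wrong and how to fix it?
Bug: Both tables have a 'name' column; the unqualified reference is ambiguous

Fix: Qualify the column with its table alias (c.name)

Corrected query:
SELECT c.name, p.name FROM departments p JOIN staff c ON c.dept_id = p.id

Result:
name  | name     
------+----------
Iris  | Marketing
Carol | Finance  
Bob   | HR       
Alice | Legal    
Dave  | Finance  
Eve   | HR       
Hank  | Legal    
Bob   | Legal    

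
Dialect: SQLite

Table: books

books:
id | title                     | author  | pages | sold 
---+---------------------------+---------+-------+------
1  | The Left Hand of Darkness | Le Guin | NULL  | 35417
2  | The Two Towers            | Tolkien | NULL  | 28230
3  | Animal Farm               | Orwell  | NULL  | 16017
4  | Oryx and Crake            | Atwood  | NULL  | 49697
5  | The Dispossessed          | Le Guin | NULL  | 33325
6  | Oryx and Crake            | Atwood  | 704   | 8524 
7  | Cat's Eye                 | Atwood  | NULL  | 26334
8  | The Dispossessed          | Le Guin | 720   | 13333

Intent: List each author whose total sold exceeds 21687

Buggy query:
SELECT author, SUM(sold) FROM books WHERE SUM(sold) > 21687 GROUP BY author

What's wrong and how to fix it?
Bug: WHERE runs before GROUP BY, so aggregates aren't available there

Fix: Move the aggregate condition to a HAVING clause

Corrected query:
SELECT author, SUM(sold) FROM books GROUP BY author HAVING SUM(sold) > 21687

Result:
author  | SUM(sold)
--------+----------
Atwood  | 84555    
Le Guin | 82075    
Tolkien | 28230    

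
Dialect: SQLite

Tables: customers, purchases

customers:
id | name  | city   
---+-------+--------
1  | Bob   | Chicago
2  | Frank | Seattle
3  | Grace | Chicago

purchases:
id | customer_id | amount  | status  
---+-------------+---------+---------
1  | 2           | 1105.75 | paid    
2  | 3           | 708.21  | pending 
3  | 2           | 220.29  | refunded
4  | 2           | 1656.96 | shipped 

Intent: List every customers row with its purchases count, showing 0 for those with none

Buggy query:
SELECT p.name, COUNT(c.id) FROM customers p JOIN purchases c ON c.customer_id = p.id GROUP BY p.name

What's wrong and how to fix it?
Bug: An inner join excludes parents with zero children

Fix: Switch to LEFT JOIN to retain unmatched parent rows

Corrected query:
SELECT p.name, COUNT(c.id) FROM customers p LEFT JOIN purchases c ON c.customer_id = p.id GROUP BY p.name

Result:
name  | COUNT(c.id)
------+------------
Bob   | 0          
Frank | 3          
Grace | 1          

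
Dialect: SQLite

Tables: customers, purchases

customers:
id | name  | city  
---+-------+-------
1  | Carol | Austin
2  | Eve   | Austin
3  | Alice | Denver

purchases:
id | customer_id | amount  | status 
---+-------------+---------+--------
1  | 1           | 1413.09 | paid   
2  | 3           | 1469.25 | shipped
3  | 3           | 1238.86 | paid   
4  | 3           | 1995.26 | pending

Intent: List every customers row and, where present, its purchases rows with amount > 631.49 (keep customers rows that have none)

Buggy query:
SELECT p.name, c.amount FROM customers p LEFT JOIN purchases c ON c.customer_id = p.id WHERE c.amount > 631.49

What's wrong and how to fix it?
Bug: A WHERE condition on the right-hand table after LEFT JOIN drops unmatched parents

Fix: Move the right-table condition into the ON clause so unmatched parents are kept

Corrected query:
SELECT p.name, c.amount FROM customers p LEFT JOIN purchases c ON c.customer_id = p.id AND c.amount > 631.49

Result:
name  | amount 
------+--------
Carol | 1413.09
Eve   | NULL   
Alice | 1238.86
Alice | 1469.25
Alice | 1995.26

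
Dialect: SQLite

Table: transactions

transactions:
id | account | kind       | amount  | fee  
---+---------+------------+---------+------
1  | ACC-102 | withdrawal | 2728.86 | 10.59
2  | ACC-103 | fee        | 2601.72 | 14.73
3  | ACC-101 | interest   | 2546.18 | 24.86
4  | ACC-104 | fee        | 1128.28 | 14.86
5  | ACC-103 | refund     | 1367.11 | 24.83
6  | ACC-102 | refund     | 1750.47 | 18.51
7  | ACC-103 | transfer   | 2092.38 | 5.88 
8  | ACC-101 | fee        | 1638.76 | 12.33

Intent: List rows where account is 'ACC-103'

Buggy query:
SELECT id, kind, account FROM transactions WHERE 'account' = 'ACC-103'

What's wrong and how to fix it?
Bug: Single quotes denote string literals in SQL; the column name is being compared as a constant string

Fix: Reference the column as account without single quotes

Corrected query:
SELECT id, kind, account FROM transactions WHERE account = 'ACC-103'

Result:
id | kind     | account
---+----------+--------
2  | fee      | ACC-103
5  | refund   | ACC-103
7  | transfer | ACC-103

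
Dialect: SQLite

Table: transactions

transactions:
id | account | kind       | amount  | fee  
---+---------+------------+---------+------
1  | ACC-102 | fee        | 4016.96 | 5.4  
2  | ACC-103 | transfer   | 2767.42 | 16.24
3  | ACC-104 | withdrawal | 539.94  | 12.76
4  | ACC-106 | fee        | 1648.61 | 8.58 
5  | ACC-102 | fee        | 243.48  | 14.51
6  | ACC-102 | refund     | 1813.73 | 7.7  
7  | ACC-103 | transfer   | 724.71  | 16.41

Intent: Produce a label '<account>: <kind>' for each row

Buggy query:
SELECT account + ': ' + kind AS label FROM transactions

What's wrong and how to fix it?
Bug: SQLite uses || for string concatenation; + coerces text to numbers (yielding 0)

Fix: Use the || operator for string concatenation

Corrected query:
SELECT account || ': ' || kind AS label FROM transactions

Result:
label              
-------------------
ACC-102: fee       
ACC-103: transfer  
ACC-104: withdrawal
ACC-106: fee       
ACC-102: fee       
ACC-102: refund    
ACC-103: transfer  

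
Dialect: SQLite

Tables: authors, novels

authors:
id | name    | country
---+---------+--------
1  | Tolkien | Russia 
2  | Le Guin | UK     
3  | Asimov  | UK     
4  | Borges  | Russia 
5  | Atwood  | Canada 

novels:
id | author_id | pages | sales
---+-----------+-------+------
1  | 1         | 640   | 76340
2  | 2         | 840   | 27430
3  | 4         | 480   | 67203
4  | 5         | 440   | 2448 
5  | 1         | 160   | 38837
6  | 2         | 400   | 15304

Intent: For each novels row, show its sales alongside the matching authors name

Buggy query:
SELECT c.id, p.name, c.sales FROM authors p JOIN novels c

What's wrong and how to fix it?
Bug: JOIN with no ON clause produces a cartesian product; every novels row pairs with every authors row

Fix: Specify the join condition linking the foreign key to the parent id

Corrected query:
SELECT c.id, p.name, c.sales FROM authors p JOIN novels c ON c.author_id = p.id

Result:
id | name    | sales
---+---------+------
1  | Tolkien | 76340
2  | Le Guin | 27430
3  | Borges  | 67203
4  | Atwood  | 2448 
5  | Tolkien | 38837
6  | Le Guin | 15304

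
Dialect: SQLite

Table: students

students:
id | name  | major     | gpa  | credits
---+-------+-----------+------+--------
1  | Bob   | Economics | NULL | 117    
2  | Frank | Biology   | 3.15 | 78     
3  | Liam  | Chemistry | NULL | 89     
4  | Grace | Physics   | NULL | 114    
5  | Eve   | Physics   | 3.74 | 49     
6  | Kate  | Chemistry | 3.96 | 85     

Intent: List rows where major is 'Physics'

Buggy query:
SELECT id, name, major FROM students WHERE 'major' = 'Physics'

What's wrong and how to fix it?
Bug: 'major' in single quotes is a string literal, not the column; the comparison is literal-vs-literal and never true

Fix: Remove the quotes around the column name (or use double quotes for an identifier)

Corrected query:
SELECT id, name, major FROM students WHERE major = 'Physics'

Result:
id | name  | major  
---+-------+--------
4  | Grace | Physics
5  | Eve   | Physics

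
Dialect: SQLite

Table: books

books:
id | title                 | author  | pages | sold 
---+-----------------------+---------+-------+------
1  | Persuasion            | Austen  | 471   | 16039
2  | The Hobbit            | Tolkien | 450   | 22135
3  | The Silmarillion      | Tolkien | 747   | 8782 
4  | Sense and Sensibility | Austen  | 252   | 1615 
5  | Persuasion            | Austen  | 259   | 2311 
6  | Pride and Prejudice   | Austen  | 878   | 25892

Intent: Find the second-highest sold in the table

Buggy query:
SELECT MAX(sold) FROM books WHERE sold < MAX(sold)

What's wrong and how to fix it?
Bug: MAX(sold) on the right of the comparison is an aggregate-in-WHERE error

Fix: Compute the overall MAX in a subquery, then take MAX of rows below it

Corrected query:
SELECT MAX(sold) FROM books WHERE sold < (SELECT MAX(sold) FROM books)

Result:
MAX(sold)
---------
22135    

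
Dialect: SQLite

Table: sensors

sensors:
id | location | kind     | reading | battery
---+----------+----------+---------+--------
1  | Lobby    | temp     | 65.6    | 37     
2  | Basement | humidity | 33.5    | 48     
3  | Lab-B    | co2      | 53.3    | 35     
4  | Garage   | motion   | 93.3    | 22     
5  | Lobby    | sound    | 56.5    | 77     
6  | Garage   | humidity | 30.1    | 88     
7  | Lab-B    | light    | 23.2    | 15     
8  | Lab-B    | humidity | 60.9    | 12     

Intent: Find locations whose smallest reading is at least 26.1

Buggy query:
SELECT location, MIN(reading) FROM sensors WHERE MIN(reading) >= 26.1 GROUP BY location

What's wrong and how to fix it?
Bug: MIN() in WHERE is a misuse of aggregate

Fix: Use HAVING for the per-group MIN condition

Corrected query:
SELECT location, MIN(reading) FROM sensors GROUP BY location HAVING MIN(reading) >= 26.1

Result:
location | MIN(reading)
---------+-------------
Basement | 33.5        
Garage   | 30.1        
Lobby    | 56.5        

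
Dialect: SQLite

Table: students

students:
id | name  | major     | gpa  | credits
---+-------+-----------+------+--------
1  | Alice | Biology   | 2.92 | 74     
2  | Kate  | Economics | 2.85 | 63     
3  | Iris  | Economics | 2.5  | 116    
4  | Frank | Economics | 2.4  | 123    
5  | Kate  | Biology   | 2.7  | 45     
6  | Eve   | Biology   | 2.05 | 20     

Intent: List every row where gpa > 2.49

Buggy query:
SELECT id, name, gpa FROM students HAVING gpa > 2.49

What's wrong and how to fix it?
Bug: HAVING filters the output of aggregation, but this query has no GROUP BY and no aggregate functions, so SQLite rejects it (HAVING clause on a non-aggregate query); the condition here is per row

Fix: Use WHERE for row-level filtering

Corrected query:
SELECT id, name, gpa FROM students WHERE gpa > 2.49

Result:
id | name  | gpa 
---+-------+-----
1  | Alice | 2.92
2  | Kate  | 2.85
3  | Iris  | 2.5 
5  | Kate  | 2.7 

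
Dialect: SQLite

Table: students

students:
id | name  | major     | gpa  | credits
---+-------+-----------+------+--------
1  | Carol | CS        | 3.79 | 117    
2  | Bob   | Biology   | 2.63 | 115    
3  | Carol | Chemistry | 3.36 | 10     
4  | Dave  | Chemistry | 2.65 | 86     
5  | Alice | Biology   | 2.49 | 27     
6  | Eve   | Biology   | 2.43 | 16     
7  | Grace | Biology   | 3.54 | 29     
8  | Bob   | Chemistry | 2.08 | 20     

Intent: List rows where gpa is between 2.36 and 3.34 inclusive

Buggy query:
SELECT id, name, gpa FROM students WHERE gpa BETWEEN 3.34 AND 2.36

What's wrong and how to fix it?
Bug: The bounds are reversed; BETWEEN a AND b requires a <= b to match anything

Fix: Swap the bounds so the smaller value comes first

Corrected query:
SELECT id, name, gpa FROM students WHERE gpa BETWEEN 2.36 AND 3.34

Result:
id | name  | gpa 
---+-------+-----
2  | Bob   | 2.63
4  | Dave  | 2.65
5  | Alice | 2.49
6  | Eve   | 2.43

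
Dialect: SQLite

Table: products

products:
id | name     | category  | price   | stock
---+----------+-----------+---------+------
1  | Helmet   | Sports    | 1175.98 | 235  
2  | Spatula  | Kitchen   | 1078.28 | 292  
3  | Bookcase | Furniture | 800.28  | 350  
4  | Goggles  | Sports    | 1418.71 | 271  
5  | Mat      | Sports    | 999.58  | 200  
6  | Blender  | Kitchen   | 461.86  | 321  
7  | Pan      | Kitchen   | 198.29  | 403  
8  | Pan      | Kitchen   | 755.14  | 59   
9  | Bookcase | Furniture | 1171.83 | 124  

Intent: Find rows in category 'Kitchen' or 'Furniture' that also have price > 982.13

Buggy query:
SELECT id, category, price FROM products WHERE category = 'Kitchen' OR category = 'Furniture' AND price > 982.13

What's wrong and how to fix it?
Bug: Without parentheses, AND is evaluated before OR, so the price filter only applies to the 'Furniture' branch

Fix: Group the OR with parentheses (or use IN), then AND the threshold

Corrected query:
SELECT id, category, price FROM products WHERE (category = 'Kitchen' OR category = 'Furniture') AND price > 982.13

Result:
id | category  | price  
---+-----------+--------
2  | Kitchen   | 1078.28
9  | Furniture | 1171.83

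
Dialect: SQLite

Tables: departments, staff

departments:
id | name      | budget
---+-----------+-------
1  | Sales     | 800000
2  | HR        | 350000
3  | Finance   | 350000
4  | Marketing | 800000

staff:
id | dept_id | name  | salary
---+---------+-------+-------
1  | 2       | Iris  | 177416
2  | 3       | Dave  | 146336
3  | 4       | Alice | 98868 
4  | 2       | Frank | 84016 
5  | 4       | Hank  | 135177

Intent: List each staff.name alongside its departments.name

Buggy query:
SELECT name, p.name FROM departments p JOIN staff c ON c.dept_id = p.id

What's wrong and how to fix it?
Bug: 'name' exists in both joined tables, so the database can't tell which one is meant

Fix: Prefix ambiguous columns with the table alias

Corrected query:
SELECT c.name, p.name FROM departments p JOIN staff c ON c.dept_id = p.id

Result:
name  | name     
------+----------
Iris  | HR       
Dave  | Finance  
Alice | Marketing
Frank | HR       
Hank  | Marketing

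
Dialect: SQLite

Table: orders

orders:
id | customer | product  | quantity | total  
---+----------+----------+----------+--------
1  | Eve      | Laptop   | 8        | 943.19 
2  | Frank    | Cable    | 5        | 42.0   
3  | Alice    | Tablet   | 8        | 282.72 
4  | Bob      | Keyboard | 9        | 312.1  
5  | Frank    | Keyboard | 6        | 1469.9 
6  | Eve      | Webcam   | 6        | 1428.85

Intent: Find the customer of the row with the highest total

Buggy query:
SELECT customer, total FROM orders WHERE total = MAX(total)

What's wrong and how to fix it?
Bug: MAX(total) is an aggregate and cannot be used directly in WHERE

Fix: Wrap MAX in a scalar subquery so WHERE compares against a single value

Corrected query:
SELECT customer, total FROM orders WHERE total = (SELECT MAX(total) FROM orders)

Result:
customer | total 
---------+-------
Frank    | 1469.9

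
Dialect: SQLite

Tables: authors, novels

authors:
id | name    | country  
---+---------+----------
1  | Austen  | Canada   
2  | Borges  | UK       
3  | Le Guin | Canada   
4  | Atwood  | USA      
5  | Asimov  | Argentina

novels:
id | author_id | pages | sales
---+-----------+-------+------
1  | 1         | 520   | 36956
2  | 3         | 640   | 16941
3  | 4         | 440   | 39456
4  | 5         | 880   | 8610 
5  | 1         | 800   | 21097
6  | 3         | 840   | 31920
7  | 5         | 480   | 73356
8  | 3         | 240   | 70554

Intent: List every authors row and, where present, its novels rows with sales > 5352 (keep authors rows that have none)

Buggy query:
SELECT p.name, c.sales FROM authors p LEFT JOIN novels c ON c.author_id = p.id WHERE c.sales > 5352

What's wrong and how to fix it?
Bug: A WHERE condition on the right-hand table after LEFT JOIN drops unmatched parents

Fix: Put 'c.sales > 5352' in the JOIN's ON clause instead of WHERE

Corrected query:
SELECT p.name, c.sales FROM authors p LEFT JOIN novels c ON c.author_id = p.id AND c.sales > 5352

Result:
name    | sales
--------+------
Austen  | 21097
Austen  | 36956
Borges  | NULL 
Le Guin | 16941
Le Guin | 31920
Le Guin | 70554
Atwood  | 39456
Asimov  | 8610 
Asimov  | 73356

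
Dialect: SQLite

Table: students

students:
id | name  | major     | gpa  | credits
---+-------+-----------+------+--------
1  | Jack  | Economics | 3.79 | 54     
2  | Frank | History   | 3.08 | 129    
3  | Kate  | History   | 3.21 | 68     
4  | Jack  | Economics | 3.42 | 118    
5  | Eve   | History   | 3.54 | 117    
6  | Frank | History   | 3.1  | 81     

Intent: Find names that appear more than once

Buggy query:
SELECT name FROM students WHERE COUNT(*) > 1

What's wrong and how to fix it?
Bug: COUNT(*) is an aggregate and cannot be used in WHERE

Fix: Group first, then use HAVING for the count condition

Corrected query:
SELECT name FROM students GROUP BY name HAVING COUNT(*) > 1

Result:
name 
-----
Frank
Jack 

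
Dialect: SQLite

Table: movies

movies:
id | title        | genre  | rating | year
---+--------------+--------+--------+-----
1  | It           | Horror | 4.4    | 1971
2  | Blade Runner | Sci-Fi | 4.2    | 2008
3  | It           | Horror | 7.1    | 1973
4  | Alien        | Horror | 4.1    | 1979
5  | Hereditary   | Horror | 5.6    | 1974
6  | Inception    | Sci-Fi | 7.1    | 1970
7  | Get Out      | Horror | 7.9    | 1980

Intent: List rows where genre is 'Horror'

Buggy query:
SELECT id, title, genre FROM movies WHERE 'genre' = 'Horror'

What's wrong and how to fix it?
Bug: 'genre' in single quotes is a string literal, not the column; the comparison is literal-vs-literal and never true

Fix: Remove the quotes around the column name (or use double quotes for an identifier)

Corrected query:
SELECT id, title, genre FROM movies WHERE genre = 'Horror'

Result:
id | title      | genre 
---+------------+-------
1  | It         | Horror
3  | It         | Horror
4  | Alien      | Horror
5  | Hereditary | Horror
7  | Get Out    | Horror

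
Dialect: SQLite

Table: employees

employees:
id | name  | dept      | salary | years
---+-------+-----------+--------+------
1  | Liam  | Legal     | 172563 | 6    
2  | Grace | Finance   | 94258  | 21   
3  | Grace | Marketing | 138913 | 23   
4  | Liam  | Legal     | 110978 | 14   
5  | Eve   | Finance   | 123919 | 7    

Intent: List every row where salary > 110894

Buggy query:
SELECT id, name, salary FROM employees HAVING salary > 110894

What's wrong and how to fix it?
Bug: This is a non-aggregate query (no GROUP BY, no aggregates), so in SQLite the HAVING clause is invalid here; a row-level condition belongs in WHERE

Fix: Use WHERE for row-level filtering

Corrected query:
SELECT id, name, salary FROM employees WHERE salary > 110894

Result:
id | name  | salary
---+-------+-------
1  | Liam  | 172563
3  | Grace | 138913
4  | Liam  | 110978
5  | Eve   | 123919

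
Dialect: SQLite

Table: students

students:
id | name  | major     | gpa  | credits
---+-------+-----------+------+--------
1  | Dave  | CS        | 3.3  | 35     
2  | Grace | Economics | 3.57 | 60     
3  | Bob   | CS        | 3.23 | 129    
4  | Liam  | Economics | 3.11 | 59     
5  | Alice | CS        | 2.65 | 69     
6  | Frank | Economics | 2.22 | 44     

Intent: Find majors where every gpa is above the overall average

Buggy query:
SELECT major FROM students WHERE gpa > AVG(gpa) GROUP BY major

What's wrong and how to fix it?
Bug: AVG() is an aggregate; it can't sit directly in WHERE

Fix: Compute the overall average in a scalar subquery and compare each group's MIN against it in HAVING

Corrected query:
SELECT major FROM students GROUP BY major HAVING MIN(gpa) > (SELECT AVG(gpa) FROM students)

Result:
(no rows)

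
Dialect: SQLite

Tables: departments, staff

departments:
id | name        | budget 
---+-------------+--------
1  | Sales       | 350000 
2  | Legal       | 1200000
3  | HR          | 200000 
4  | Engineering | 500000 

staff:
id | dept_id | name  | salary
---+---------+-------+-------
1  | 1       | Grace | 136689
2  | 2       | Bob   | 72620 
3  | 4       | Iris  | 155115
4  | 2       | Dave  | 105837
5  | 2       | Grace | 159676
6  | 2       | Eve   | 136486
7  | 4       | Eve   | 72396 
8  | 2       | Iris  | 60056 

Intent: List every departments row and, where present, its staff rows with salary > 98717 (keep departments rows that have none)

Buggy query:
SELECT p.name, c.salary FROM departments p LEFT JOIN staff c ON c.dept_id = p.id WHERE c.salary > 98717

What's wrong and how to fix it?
Bug: Filtering c.salary in WHERE discards the NULL rows produced by LEFT JOIN, turning it into an inner join

Fix: Put 'c.salary > 98717' in the JOIN's ON clause instead of WHERE

Corrected query:
SELECT p.name, c.salary FROM departments p LEFT JOIN staff c ON c.dept_id = p.id AND c.salary > 98717

Result:
name        | salary
------------+-------
Sales       | 136689
Legal       | 105837
Legal       | 136486
Legal       | 159676
HR          | NULL  
Engineering | 155115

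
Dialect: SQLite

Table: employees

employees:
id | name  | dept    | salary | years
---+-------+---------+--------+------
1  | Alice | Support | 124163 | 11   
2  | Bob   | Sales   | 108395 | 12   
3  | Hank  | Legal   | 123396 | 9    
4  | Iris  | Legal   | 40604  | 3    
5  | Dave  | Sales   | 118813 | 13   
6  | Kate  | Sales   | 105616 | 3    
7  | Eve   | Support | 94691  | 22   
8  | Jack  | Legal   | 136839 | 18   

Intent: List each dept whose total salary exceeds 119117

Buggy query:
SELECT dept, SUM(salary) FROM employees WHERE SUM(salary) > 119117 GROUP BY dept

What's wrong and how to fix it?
Bug: Aggregate functions cannot appear in a WHERE clause

Fix: Use HAVING (which filters groups after aggregation) instead of WHERE

Corrected query:
SELECT dept, SUM(salary) FROM employees GROUP BY dept HAVING SUM(salary) > 119117

Result:
dept    | SUM(salary)
--------+------------
Legal   | 300839     
Sales   | 332824     
Support | 218854     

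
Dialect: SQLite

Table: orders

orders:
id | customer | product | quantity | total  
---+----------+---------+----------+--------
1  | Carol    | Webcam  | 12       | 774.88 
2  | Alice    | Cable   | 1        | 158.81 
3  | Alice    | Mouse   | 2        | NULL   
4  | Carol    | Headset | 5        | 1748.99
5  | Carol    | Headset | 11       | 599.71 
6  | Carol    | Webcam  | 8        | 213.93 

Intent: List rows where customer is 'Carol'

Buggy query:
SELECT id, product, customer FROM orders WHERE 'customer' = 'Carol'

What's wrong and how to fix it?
Bug: Single quotes denote string literals in SQL; the column name is being compared as a constant string

Fix: Remove the quotes around the column name (or use double quotes for an identifier)

Corrected query:
SELECT id, product, customer FROM orders WHERE customer = 'Carol'

Result:
id | product | customer
---+---------+---------
1  | Webcam  | Carol   
4  | Headset | Carol   
5  | Headset | Carol   
6  | Webcam  | Carol   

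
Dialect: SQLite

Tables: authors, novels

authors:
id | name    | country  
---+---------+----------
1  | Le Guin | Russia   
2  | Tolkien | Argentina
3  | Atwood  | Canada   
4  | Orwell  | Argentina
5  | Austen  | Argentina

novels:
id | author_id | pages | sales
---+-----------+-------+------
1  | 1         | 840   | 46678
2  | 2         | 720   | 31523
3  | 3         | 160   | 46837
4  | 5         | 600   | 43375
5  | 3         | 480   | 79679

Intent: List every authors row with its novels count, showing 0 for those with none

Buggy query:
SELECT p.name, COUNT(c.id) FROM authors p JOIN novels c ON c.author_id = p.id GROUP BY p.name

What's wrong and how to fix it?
Bug: An inner join excludes parents with zero children

Fix: Use LEFT JOIN so parents without children still appear (COUNT(c.id) gives 0)

Corrected query:
SELECT p.name, COUNT(c.id) FROM authors p LEFT JOIN novels c ON c.author_id = p.id GROUP BY p.name

Result:
name    | COUNT(c.id)
--------+------------
Atwood  | 2          
Austen  | 1          
Le Guin | 1          
Orwell  | 0          
Tolkien | 1          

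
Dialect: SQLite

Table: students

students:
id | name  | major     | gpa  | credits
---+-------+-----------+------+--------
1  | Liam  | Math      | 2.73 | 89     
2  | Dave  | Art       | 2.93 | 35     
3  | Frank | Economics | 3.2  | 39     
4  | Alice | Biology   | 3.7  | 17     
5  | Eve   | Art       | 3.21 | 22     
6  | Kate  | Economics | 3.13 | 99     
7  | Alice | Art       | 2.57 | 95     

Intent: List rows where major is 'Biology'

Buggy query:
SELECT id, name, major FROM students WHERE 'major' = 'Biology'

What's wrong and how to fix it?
Bug: Single quotes denote string literals in SQL; the column name is being compared as a constant string

Fix: Remove the quotes around the column name (or use double quotes for an identifier)

Corrected query:
SELECT id, name, major FROM students WHERE major = 'Biology'

Result:
id | name  | major  
---+-------+--------
4  | Alice | Biology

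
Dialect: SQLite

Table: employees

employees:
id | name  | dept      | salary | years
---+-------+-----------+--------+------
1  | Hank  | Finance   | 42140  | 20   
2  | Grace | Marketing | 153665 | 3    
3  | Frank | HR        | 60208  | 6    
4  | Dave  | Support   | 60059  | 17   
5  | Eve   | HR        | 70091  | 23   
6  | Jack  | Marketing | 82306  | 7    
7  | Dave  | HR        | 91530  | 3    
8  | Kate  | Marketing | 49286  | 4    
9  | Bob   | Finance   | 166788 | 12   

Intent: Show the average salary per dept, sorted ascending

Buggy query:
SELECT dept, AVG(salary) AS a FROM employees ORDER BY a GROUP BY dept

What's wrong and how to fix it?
Bug: GROUP BY must precede ORDER BY

Fix: Move ORDER BY to the end, after GROUP BY

Corrected query:
SELECT dept, AVG(salary) AS a FROM employees GROUP BY dept ORDER BY a

Result:
dept      | a           
----------+-------------
Support   | 60059       
HR        | 73943       
Marketing | 95085.666667
Finance   | 104464      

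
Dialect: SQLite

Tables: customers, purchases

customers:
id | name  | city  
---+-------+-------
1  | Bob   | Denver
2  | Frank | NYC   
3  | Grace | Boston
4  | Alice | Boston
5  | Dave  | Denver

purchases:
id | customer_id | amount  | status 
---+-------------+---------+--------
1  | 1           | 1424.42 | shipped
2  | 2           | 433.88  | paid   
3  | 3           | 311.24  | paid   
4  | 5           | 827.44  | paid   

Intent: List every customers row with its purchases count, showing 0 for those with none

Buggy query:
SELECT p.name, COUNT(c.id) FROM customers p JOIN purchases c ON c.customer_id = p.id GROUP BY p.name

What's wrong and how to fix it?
Bug: An inner join excludes parents with zero children

Fix: Switch to LEFT JOIN to retain unmatched parent rows

Corrected query:
SELECT p.name, COUNT(c.id) FROM customers p LEFT JOIN purchases c ON c.customer_id = p.id GROUP BY p.name

Result:
name  | COUNT(c.id)
------+------------
Alice | 0          
Bob   | 1          
Dave  | 1          
Frank | 1          
Grace | 1          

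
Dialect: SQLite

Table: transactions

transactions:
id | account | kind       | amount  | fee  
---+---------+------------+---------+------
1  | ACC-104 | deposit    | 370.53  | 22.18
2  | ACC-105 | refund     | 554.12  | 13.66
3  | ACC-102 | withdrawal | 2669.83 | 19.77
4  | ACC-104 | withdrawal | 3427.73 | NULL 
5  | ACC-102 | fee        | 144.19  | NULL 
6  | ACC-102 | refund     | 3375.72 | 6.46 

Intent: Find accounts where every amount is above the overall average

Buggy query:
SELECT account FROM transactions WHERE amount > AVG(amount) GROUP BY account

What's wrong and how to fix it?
Bug: AVG() is an aggregate; it can't sit directly in WHERE

Fix: Compute the overall average in a scalar subquery and compare each group's MIN against it in HAVING

Corrected query:
SELECT account FROM transactions GROUP BY account HAVING MIN(amount) > (SELECT AVG(amount) FROM transactions)

Result:
(no rows)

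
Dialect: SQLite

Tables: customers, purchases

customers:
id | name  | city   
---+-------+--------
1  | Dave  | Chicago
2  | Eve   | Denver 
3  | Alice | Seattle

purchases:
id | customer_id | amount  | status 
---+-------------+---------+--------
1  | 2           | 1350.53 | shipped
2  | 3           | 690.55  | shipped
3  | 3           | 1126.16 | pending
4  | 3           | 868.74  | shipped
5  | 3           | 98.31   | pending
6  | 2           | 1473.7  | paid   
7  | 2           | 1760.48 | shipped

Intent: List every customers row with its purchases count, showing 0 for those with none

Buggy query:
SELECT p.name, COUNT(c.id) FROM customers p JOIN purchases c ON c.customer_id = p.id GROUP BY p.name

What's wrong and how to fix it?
Bug: INNER JOIN drops customers rows that have no matching purchases rows

Fix: Switch to LEFT JOIN to retain unmatched parent rows

Corrected query:
SELECT p.name, COUNT(c.id) FROM customers p LEFT JOIN purchases c ON c.customer_id = p.id GROUP BY p.name

Result:
name  | COUNT(c.id)
------+------------
Alice | 4          
Dave  | 0          
Eve   | 3          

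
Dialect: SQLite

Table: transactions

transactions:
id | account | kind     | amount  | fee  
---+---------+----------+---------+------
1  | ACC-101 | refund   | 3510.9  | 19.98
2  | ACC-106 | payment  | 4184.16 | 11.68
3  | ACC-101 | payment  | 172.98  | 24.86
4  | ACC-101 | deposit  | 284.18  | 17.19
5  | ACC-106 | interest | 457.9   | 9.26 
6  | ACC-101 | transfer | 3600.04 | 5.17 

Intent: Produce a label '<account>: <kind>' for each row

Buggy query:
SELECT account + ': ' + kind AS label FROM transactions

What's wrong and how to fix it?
Bug: '+' is numeric addition; on text columns SQLite converts them to 0 instead of concatenating

Fix: Replace + with || to concatenate text

Corrected query:
SELECT account || ': ' || kind AS label FROM transactions

Result:
label            
-----------------
ACC-101: refund  
ACC-106: payment 
ACC-101: payment 
ACC-101: deposit 
ACC-106: interest
ACC-101: transfer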